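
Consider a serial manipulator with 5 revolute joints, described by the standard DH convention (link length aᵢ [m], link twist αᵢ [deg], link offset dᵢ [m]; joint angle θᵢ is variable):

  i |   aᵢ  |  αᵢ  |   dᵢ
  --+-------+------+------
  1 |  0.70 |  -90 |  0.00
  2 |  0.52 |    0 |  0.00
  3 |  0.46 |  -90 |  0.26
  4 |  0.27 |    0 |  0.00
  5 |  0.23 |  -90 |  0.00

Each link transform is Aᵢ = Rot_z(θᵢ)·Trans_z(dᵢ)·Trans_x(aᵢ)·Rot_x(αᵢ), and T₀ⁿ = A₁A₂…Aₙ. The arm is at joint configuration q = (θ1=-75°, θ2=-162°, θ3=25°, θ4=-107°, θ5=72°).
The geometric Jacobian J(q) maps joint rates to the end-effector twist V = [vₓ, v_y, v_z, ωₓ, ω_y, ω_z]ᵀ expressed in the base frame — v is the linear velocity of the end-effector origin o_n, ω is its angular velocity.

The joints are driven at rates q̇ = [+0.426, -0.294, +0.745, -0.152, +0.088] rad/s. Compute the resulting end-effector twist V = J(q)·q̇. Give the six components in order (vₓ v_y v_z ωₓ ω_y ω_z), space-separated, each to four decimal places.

-0.1163 0.0870 0.0099 0.4243 0.1589 0.3792

o_n = [0.5734, 0.3721, 0.5491]
J₁: ẑ×o_n = [-0.3721, 0.5734, 0.0000], ω = ẑ
J2: z=[0.9659, 0.2588, 0.0000] o=[0.1812, -0.6761, 0.0000] → [0.1421, -0.5304, 0.9110, 0.9659, 0.2588, 0.0000]
J3: z=[0.9659, 0.2588, 0.0000] o=[0.0532, -0.1985, 0.1607] → [0.1005, -0.3751, 0.4165, 0.9659, 0.2588, 0.0000]
J4: z=[0.1765, -0.6588, 0.7314] o=[0.2172, 0.1938, 0.4744] → [-0.1796, 0.2473, 0.2661, 0.1765, -0.6588, 0.7314]
J5: z=[0.1765, -0.6588, 0.7314] o=[0.4816, 0.2049, 0.4206] → [-0.2070, 0.0444, 0.0900, 0.1765, -0.6588, 0.7314]
V = J·q̇ = [-0.1163, 0.0870, 0.0099, 0.4243, 0.1589, 0.3792]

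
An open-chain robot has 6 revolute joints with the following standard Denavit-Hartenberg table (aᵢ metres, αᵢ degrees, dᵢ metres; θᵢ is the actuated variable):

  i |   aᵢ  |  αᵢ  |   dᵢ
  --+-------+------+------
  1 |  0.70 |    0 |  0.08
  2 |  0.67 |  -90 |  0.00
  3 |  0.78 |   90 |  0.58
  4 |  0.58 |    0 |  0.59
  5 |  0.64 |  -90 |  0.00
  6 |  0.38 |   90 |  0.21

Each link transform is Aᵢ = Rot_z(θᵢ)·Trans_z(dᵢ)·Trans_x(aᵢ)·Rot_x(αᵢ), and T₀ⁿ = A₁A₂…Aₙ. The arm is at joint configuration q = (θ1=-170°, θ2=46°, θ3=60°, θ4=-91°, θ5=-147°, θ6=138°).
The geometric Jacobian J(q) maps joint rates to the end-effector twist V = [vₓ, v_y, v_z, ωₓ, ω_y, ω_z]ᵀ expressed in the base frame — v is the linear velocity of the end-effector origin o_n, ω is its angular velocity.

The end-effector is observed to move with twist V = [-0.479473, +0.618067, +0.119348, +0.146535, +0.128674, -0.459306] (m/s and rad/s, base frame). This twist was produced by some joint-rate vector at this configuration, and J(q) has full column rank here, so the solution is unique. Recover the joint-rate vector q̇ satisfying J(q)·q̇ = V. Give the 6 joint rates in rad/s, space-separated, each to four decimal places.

o_n = [-1.1799, -1.1922, -0.1005]
J₁: ẑ×o_n = [1.1922, -1.1799, 0.0000], ω = ẑ
J2: z=[0.0000, 0.0000, 1.0000] o=[-0.6894, -0.1216, 0.0800] → [1.0707, -0.4905, 0.0000, 0.0000, 0.0000, 1.0000]
J3: z=[0.8290, -0.5592, 0.0000] o=[-1.0640, -0.6770, 0.0800] → [0.1009, 0.1497, -0.4919, 0.8290, -0.5592, 0.0000]
J4: z=[-0.4843, -0.7180, 0.5000] o=[-0.8013, -1.3247, -0.5955] → [-0.4216, 0.0504, -0.3360, -0.4843, -0.7180, 0.5000]
J5: z=[-0.4843, -0.7180, 0.5000] o=[-1.5649, -1.4198, -0.2917] → [-0.2511, 0.2851, 0.1663, -0.4843, -0.7180, 0.5000]
J6: z=[-0.2022, 0.6479, 0.7344] o=[-1.0201, -1.5827, 0.0020] → [-0.3532, -0.1380, 0.0245, -0.2022, 0.6479, 0.7344]
q̇ = J⁺·V = [-0.4980, 0.0340, 0.1110, -0.3940, 0.2330, 0.1160]

-0.4980 0.0340 0.1110 -0.3940 0.2330 0.1160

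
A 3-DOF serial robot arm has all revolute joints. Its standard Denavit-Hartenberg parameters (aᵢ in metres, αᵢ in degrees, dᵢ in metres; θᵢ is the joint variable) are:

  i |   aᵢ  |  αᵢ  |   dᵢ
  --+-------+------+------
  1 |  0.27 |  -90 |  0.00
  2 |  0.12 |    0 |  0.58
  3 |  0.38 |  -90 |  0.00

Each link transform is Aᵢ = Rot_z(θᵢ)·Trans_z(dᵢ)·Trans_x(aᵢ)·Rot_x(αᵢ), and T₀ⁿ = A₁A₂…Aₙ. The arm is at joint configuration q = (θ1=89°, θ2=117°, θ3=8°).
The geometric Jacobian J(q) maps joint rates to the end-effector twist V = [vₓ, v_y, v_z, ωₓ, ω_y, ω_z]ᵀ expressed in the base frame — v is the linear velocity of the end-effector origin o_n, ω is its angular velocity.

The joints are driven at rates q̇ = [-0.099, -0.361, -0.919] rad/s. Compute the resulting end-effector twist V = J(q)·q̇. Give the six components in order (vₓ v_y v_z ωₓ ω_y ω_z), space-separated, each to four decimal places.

o_n = [-0.5800, 0.0077, -0.4182]
J₁: ẑ×o_n = [-0.0077, -0.5800, 0.0000], ω = ẑ
J2: z=[-0.9998, 0.0175, 0.0000] o=[0.0047, 0.2700, 0.0000] → [-0.0073, -0.4181, 0.2724, -0.9998, 0.0175, 0.0000]
J3: z=[-0.9998, 0.0175, 0.0000] o=[-0.5762, 0.2256, -0.1069] → [-0.0054, -0.3112, 0.2180, -0.9998, 0.0175, 0.0000]
V = J·q̇ = [0.0084, 0.4944, -0.2987, 1.2798, -0.0223, -0.0990]

0.0084 0.4944 -0.2987 1.2798 -0.0223 -0.0990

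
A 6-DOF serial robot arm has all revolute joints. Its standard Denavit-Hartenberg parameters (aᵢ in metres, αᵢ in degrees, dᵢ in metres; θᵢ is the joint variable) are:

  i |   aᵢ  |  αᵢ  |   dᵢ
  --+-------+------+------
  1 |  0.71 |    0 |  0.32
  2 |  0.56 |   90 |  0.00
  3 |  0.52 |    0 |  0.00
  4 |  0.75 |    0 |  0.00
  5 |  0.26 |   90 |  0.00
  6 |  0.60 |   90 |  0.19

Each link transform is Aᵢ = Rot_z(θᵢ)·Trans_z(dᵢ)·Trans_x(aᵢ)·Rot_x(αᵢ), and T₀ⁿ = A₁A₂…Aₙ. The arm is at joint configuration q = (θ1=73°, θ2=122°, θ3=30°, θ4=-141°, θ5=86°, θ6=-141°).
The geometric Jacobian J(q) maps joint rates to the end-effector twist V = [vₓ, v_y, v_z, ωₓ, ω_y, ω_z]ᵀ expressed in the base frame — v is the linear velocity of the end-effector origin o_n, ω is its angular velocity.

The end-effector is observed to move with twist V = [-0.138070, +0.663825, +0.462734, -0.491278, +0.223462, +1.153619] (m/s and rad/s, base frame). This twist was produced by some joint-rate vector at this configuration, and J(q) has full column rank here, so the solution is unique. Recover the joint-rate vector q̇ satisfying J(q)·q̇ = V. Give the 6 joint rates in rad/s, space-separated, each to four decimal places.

0.9050 -0.6450 0.9390 -0.8430 0.2470 -0.9860

o_n = [-0.1528, 0.1915, -0.2052]
J₁: ẑ×o_n = [-0.1915, -0.1528, 0.0000], ω = ẑ
J2: z=[0.0000, 0.0000, 1.0000] o=[0.2076, 0.6790, 0.3200] → [0.4875, -0.3604, 0.0000, 0.0000, 0.0000, 1.0000]
J3: z=[-0.2588, 0.9659, 0.0000] o=[-0.3333, 0.5340, 0.3200] → [-0.5073, -0.1359, -0.0857, -0.2588, 0.9659, 0.0000]
J4: z=[-0.2588, 0.9659, 0.0000] o=[-0.7683, 0.4175, 0.5800] → [-0.7584, -0.2032, -0.5360, -0.2588, 0.9659, 0.0000]
J5: z=[-0.2588, 0.9659, 0.0000] o=[-0.5087, 0.4870, -0.1202] → [-0.0821, -0.0220, -0.2673, -0.2588, 0.9659, 0.0000]
J6: z=[0.4082, 0.1094, -0.9063] o=[-0.7363, 0.4261, -0.2301] → [-0.2099, -0.5390, -0.1596, 0.4082, 0.1094, -0.9063]
q̇ = J⁺·V = [0.9050, -0.6450, 0.9390, -0.8430, 0.2470, -0.9860]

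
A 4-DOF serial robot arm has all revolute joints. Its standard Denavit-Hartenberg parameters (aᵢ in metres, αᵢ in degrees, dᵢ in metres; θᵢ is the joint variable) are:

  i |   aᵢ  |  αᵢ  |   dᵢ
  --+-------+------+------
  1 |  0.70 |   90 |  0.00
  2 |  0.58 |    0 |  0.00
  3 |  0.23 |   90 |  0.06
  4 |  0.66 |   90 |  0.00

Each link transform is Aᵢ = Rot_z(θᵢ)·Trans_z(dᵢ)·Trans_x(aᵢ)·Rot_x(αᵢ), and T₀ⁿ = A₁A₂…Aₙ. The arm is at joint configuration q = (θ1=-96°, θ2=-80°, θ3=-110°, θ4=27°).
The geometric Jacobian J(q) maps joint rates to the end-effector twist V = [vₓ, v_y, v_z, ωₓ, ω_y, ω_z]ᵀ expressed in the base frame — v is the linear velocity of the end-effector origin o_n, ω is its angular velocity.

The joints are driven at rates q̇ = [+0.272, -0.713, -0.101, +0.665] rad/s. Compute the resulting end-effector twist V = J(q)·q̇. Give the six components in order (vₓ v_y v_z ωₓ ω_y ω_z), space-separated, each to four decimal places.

o_n = [-0.3571, 0.0425, -0.4291]
J₁: ẑ×o_n = [-0.0425, -0.3571, 0.0000], ω = ẑ
J2: z=[-0.9945, 0.1045, 0.0000] o=[-0.0732, -0.6962, 0.0000] → [-0.0449, -0.4268, -0.7049, -0.9945, 0.1045, 0.0000]
J3: z=[-0.9945, 0.1045, 0.0000] o=[-0.0837, -0.7963, -0.5712] → [0.0148, 0.1413, -0.8056, -0.9945, 0.1045, 0.0000]
J4: z=[-0.0182, -0.1727, 0.9848] o=[-0.1197, -0.5648, -0.5312] → [-0.6157, -0.2320, -0.0520, -0.0182, -0.1727, 0.9848]
V = J·q̇ = [-0.3905, 0.0386, 0.5494, 0.7975, -0.1999, 0.9269]

-0.3905 0.0386 0.5494 0.7975 -0.1999 0.9269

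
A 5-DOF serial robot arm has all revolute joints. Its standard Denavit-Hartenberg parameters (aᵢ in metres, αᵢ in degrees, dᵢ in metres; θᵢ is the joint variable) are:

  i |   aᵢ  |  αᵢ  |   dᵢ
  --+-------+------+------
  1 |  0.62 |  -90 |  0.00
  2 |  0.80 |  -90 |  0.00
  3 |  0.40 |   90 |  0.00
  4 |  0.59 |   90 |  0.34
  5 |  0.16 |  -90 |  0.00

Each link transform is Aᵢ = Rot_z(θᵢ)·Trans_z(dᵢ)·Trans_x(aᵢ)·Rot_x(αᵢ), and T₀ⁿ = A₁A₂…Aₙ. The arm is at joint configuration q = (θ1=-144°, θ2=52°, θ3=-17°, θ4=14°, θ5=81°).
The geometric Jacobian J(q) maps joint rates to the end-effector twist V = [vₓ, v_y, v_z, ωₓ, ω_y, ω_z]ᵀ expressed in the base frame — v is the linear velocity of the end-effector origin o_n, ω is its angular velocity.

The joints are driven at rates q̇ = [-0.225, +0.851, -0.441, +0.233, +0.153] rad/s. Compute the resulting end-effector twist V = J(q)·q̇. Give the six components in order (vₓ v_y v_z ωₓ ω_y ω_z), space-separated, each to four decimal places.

o_n = [-0.7562, -1.4983, -1.3584]
J₁: ẑ×o_n = [1.4983, -0.7562, 0.0000], ω = ẑ
J2: z=[0.5878, -0.8090, 0.0000] o=[-0.5016, -0.3644, 0.0000] → [1.0990, 0.7985, -0.8725, 0.5878, -0.8090, 0.0000]
J3: z=[0.6375, 0.4632, -0.6157] o=[-0.9001, -0.6539, -0.6304] → [-0.8571, 0.3755, -0.6050, 0.6375, 0.4632, -0.6157]
J4: z=[0.7077, -0.6679, 0.2304] o=[-1.0218, -0.8870, -0.9318] → [0.4257, 0.3631, -0.2553, 0.7077, -0.6679, 0.2304]
J5: z=[-0.6922, -0.5904, 0.4151] o=[-0.8645, -1.3815, -1.3728] → [0.0400, 0.0549, 0.1449, -0.6922, -0.5904, 0.4151]
V = J·q̇ = [1.0814, 0.7770, -0.5130, 0.2781, -1.1387, 0.1637]

1.0814 0.7770 -0.5130 0.2781 -1.1387 0.1637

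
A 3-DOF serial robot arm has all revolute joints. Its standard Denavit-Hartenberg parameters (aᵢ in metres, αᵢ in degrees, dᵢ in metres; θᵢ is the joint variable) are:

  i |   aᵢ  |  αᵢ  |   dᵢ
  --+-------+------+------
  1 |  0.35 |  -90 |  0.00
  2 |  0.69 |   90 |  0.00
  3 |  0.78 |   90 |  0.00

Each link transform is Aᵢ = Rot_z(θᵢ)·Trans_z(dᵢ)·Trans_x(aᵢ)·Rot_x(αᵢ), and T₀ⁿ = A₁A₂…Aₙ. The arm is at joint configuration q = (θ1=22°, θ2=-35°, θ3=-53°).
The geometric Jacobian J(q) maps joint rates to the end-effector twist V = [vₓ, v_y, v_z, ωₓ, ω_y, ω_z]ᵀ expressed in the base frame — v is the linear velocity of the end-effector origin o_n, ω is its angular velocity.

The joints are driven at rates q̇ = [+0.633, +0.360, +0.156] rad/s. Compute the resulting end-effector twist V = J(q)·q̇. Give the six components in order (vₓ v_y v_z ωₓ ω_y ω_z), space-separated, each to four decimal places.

0.3258 1.0979 -0.2862 -0.2178 0.3003 0.7608

o_n = [1.4385, -0.0907, 0.6650]
J₁: ẑ×o_n = [0.0907, 1.4385, -0.0000], ω = ẑ
J2: z=[-0.3746, 0.9272, 0.0000] o=[0.3245, 0.1311, 0.0000] → [0.6166, 0.2491, -0.9497, -0.3746, 0.9272, 0.0000]
J3: z=[-0.5318, -0.2149, 0.8192] o=[0.8486, 0.3428, 0.3958] → [0.2973, 0.6264, 0.3573, -0.5318, -0.2149, 0.8192]
V = J·q̇ = [0.3258, 1.0979, -0.2862, -0.2178, 0.3003, 0.7608]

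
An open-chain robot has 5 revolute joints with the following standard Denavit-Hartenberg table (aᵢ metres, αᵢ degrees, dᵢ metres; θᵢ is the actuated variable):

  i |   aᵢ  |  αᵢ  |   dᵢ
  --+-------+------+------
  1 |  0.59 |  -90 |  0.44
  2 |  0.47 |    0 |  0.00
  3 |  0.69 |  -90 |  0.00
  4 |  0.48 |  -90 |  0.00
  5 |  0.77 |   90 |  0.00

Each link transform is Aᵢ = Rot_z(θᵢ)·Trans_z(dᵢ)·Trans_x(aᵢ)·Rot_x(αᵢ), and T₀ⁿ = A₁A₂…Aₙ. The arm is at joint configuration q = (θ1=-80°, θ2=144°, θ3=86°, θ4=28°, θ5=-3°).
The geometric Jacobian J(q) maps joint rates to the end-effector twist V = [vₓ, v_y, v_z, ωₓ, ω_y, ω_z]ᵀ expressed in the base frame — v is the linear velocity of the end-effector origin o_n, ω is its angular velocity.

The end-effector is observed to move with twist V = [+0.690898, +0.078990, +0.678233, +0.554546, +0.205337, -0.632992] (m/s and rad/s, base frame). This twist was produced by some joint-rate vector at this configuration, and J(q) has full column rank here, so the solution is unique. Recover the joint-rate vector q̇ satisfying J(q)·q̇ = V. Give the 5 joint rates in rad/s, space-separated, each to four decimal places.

-0.7390 0.4900 -0.1890 -0.0130 -0.3180

o_n = [-0.7358, 0.7961, 1.5630]
J₁: ẑ×o_n = [-0.7961, -0.7358, 0.0000], ω = ẑ
J2: z=[0.9848, 0.1736, 0.0000] o=[0.1025, -0.5810, 0.4400] → [0.1950, -1.1059, 1.5017, 0.9848, 0.1736, 0.0000]
J3: z=[0.9848, 0.1736, 0.0000] o=[0.0364, -0.2066, 0.1637] → [0.2430, -1.3780, 1.1215, 0.9848, 0.1736, 0.0000]
J4: z=[0.1330, -0.7544, 0.6428] o=[-0.0406, 0.2302, 0.6923] → [-1.0206, -0.5627, -0.4492, 0.1330, -0.7544, 0.6428]
J5: z=[-0.8171, -0.4505, -0.3596] o=[-0.3098, 0.4594, 1.0170] → [-0.1249, 0.5993, -0.4670, -0.8171, -0.4505, -0.3596]
q̇ = J⁺·V = [-0.7390, 0.4900, -0.1890, -0.0130, -0.3180]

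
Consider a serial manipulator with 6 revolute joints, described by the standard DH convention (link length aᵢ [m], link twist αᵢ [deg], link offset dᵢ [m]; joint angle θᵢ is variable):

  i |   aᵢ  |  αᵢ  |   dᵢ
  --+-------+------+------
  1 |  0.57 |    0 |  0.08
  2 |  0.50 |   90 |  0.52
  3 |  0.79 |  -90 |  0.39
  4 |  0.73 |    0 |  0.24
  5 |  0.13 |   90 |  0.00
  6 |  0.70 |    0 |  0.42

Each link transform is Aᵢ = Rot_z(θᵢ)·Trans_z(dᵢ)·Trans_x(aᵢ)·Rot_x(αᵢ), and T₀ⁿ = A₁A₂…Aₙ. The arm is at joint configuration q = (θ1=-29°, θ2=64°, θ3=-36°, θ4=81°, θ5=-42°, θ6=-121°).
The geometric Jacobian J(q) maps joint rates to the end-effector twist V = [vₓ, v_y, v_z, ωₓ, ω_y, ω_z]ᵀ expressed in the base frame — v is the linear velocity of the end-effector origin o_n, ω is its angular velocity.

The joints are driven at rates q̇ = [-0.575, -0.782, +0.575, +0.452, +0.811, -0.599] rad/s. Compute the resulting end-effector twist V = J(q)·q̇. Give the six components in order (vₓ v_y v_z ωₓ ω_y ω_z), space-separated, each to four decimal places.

1.0795 -1.3050 0.5190 0.4211 0.1612 -0.1136

o_n = [1.4710, 0.2331, -0.2728]
J₁: ẑ×o_n = [-0.2331, 1.4710, 0.0000], ω = ẑ
J2: z=[0.0000, 0.0000, 1.0000] o=[0.4985, -0.2763, 0.0800] → [-0.5094, 0.9725, 0.0000, 0.0000, 0.0000, 1.0000]
J3: z=[0.5736, -0.8192, 0.0000] o=[0.9081, 0.0104, 0.6000] → [0.7149, 0.5006, 0.5888, 0.5736, -0.8192, 0.0000]
J4: z=[0.4815, 0.3371, 0.8090] o=[1.6553, 0.0576, 0.1356] → [-0.2797, 0.0475, 0.1467, 0.4815, 0.3371, 0.8090]
J5: z=[0.4815, 0.3371, 0.8090] o=[1.4330, 0.7821, 0.2627] → [0.2636, 0.2885, -0.2771, 0.4815, 0.3371, 0.8090]
J6: z=[0.8628, -0.3446, -0.3699] o=[1.4531, 0.8960, 0.2033] → [-0.0812, 0.4041, -0.5658, 0.8628, -0.3446, -0.3699]
V = J·q̇ = [1.0795, -1.3050, 0.5190, 0.4211, 0.1612, -0.1136]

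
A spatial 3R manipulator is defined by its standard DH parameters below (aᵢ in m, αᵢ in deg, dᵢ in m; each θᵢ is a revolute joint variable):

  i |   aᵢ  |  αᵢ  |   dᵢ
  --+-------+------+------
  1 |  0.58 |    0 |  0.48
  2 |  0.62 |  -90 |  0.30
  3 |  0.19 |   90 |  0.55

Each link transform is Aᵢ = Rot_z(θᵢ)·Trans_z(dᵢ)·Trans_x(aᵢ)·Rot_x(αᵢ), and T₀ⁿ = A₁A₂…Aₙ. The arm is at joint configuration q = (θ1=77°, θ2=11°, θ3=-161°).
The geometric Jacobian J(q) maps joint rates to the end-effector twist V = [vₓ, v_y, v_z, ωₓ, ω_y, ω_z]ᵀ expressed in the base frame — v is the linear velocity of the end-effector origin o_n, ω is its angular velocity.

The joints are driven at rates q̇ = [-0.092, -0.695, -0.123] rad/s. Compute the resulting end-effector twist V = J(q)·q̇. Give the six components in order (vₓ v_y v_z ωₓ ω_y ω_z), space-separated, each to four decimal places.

o_n = [-0.4038, 1.0244, 0.8419]
J₁: ẑ×o_n = [-1.0244, -0.4038, 0.0000], ω = ẑ
J2: z=[0.0000, 0.0000, 1.0000] o=[0.1305, 0.5651, 0.4800] → [-0.4593, -0.5343, 0.0000, 0.0000, 0.0000, 1.0000]
J3: z=[-0.9994, 0.0349, 0.0000] o=[0.1521, 1.1848, 0.7800] → [0.0022, 0.0618, 0.1796, -0.9994, 0.0349, 0.0000]
V = J·q̇ = [0.4132, 0.4009, -0.0221, 0.1229, -0.0043, -0.7870]

0.4132 0.4009 -0.0221 0.1229 -0.0043 -0.7870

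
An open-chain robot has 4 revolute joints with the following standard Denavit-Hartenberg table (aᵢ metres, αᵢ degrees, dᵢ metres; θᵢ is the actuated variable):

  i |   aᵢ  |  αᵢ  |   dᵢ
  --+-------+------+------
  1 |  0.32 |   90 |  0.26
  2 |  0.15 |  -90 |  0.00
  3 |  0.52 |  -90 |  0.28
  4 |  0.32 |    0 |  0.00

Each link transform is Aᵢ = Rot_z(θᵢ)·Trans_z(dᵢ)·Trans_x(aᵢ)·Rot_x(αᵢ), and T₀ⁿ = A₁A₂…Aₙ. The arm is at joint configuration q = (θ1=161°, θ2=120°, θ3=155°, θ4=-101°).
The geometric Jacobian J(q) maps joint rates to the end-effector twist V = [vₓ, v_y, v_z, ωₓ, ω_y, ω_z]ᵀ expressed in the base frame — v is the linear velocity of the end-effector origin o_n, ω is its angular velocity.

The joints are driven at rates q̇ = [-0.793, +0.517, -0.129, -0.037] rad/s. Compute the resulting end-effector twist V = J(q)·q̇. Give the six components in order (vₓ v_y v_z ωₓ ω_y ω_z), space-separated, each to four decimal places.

-0.4200 0.0415 -0.1653 0.0592 0.4910 -0.7150

o_n = [-0.0049, -0.2034, -0.2674]
J₁: ẑ×o_n = [0.2034, -0.0049, 0.0000], ω = ẑ
J2: z=[0.3256, 0.9455, 0.0000] o=[-0.3026, 0.1042, 0.2600] → [-0.4986, 0.1717, -0.3816, 0.3256, 0.9455, 0.0000]
J3: z=[0.8188, -0.2820, -0.5000] o=[-0.2317, 0.0798, 0.3899] → [0.0437, 0.4249, -0.1680, 0.8188, -0.2820, -0.5000]
J4: z=[0.0953, 0.9257, -0.3660] o=[-0.2967, -0.1303, -0.1582] → [-0.1278, -0.0964, -0.2771, 0.0953, 0.9257, -0.3660]
V = J·q̇ = [-0.4200, 0.0415, -0.1653, 0.0592, 0.4910, -0.7150]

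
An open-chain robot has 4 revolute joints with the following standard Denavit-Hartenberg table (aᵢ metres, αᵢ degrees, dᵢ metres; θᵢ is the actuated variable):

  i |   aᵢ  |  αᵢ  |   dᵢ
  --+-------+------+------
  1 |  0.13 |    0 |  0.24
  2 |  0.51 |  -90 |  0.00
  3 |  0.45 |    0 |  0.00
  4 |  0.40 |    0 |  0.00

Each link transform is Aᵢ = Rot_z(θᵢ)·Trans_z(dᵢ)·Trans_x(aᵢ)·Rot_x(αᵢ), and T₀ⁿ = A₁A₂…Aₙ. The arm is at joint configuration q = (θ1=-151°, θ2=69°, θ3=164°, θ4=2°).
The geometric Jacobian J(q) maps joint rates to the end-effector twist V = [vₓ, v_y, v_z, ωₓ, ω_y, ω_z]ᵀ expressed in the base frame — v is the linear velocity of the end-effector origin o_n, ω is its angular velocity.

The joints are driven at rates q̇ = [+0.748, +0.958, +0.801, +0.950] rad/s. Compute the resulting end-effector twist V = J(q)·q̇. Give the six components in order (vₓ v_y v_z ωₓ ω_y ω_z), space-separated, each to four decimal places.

-0.5151 0.1074 1.0261 1.7340 0.2437 1.7060

o_n = [-0.1569, 0.2446, 0.0192]
J₁: ẑ×o_n = [-0.2446, -0.1569, 0.0000], ω = ẑ
J2: z=[0.0000, 0.0000, 1.0000] o=[-0.1137, -0.0630, 0.2400] → [-0.3077, -0.0432, 0.0000, 0.0000, 0.0000, 1.0000]
J3: z=[0.9903, 0.1392, 0.0000] o=[-0.0427, -0.5681, 0.2400] → [-0.0307, 0.2187, 0.8207, 0.9903, 0.1392, 0.0000]
J4: z=[0.9903, 0.1392, 0.0000] o=[-0.1029, -0.1397, 0.1160] → [-0.0135, 0.0958, 0.3881, 0.9903, 0.1392, 0.0000]
V = J·q̇ = [-0.5151, 0.1074, 1.0261, 1.7340, 0.2437, 1.7060]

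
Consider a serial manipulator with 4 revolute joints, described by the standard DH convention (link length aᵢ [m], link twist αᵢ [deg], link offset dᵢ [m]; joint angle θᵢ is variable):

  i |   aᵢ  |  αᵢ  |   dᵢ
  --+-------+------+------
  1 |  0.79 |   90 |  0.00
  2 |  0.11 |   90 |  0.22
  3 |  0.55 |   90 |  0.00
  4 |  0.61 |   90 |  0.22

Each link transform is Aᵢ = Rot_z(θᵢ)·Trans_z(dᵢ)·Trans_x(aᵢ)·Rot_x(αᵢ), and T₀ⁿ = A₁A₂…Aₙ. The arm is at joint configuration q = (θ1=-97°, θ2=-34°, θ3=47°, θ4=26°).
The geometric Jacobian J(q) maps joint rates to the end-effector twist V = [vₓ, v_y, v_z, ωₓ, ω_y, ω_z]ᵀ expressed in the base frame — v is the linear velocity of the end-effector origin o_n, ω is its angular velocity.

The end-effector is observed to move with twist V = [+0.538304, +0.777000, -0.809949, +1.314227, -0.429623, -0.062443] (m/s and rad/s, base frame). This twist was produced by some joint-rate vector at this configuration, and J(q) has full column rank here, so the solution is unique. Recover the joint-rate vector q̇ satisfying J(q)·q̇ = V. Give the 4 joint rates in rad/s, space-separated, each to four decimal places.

o_n = [-1.0478, -1.3685, -0.7920]
J₁: ẑ×o_n = [1.3685, -1.0478, 0.0000], ω = ẑ
J2: z=[-0.9925, 0.1219, 0.0000] o=[-0.0963, -0.7841, 0.0000] → [-0.0965, -0.7861, 0.6960, -0.9925, 0.1219, 0.0000]
J3: z=[0.0681, 0.5550, -0.8290] o=[-0.3258, -0.8478, -0.0615] → [-0.8371, 0.6484, 0.3653, 0.0681, 0.5550, -0.8290]
J4: z=[0.6030, -0.6849, -0.4090] o=[-0.7629, -1.1074, -0.2713] → [0.2499, 0.4305, -0.3526, 0.6030, -0.6849, -0.4090]
q̇ = J⁺·V = [0.3210, -0.9510, 0.1690, 0.5950]

0.3210 -0.9510 0.1690 0.5950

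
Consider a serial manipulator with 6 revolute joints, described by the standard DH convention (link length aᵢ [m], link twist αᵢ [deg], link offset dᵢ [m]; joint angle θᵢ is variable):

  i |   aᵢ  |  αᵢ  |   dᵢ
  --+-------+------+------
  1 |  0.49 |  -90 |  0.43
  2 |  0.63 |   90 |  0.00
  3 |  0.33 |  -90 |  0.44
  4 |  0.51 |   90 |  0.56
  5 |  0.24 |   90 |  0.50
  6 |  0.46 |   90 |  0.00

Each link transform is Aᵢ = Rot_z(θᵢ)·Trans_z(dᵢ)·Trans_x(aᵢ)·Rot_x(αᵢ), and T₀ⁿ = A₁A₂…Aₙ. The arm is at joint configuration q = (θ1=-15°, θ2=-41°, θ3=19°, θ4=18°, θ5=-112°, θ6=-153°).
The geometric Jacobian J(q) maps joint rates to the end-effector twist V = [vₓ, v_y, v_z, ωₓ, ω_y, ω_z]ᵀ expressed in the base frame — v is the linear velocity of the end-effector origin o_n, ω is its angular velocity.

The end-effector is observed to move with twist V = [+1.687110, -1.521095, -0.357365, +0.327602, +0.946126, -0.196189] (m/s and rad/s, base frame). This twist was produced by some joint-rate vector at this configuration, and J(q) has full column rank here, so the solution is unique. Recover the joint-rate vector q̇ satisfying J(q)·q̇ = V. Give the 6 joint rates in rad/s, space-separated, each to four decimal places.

-0.7810 0.9120 -0.3210 0.0200 0.8170 -0.2150

o_n = [1.3428, 0.6680, 1.6963]
J₁: ẑ×o_n = [-0.6680, 1.3428, 0.0000], ω = ẑ
J2: z=[0.2588, 0.9659, 0.0000] o=[0.4733, -0.1268, 0.4300] → [1.2231, -0.3277, -0.6341, 0.2588, 0.9659, 0.0000]
J3: z=[-0.6337, 0.1698, 0.7547] o=[0.9326, -0.2499, 0.8433] → [-0.5479, 0.8501, -0.6513, -0.6337, 0.1698, 0.7547]
J4: z=[0.0074, 0.9769, -0.2136] o=[0.9090, -0.1323, 1.3801] → [0.4798, -0.0950, -0.4178, 0.0074, 0.9769, -0.2136]
J5: z=[-0.3637, 0.2016, 0.9095] o=[1.3882, 0.4509, 1.4424] → [-0.1462, 0.0510, -0.0698, -0.3637, 0.2016, 0.9095]
J6: z=[-0.8609, 0.3002, -0.4108] o=[1.1210, 0.3279, 1.9126] → [0.0747, -0.2773, -0.3593, -0.8609, 0.3002, -0.4108]
q̇ = J⁺·V = [-0.7810, 0.9120, -0.3210, 0.0200, 0.8170, -0.2150]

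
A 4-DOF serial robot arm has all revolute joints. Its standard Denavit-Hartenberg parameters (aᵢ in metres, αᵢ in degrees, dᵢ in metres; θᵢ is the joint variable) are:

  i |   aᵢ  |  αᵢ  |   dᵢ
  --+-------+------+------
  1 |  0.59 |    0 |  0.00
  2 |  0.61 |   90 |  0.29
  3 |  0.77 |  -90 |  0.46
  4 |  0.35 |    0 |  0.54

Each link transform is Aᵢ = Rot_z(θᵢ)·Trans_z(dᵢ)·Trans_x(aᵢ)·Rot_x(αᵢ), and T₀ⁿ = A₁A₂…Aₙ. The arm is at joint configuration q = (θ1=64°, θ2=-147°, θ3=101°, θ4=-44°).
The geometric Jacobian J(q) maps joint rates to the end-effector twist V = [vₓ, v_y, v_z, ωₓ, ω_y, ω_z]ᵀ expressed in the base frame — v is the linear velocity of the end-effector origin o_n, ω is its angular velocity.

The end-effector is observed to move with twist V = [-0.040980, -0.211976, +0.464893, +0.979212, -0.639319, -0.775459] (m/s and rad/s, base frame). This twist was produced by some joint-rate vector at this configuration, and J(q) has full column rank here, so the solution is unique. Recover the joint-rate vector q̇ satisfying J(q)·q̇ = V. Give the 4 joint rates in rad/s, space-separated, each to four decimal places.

-0.0420 -0.8800 -0.8940 -0.7680

o_n = [-0.4533, 0.5588, 1.1900]
J₁: ẑ×o_n = [-0.5588, -0.4533, 0.0000], ω = ẑ
J2: z=[0.0000, 0.0000, 1.0000] o=[0.2586, 0.5303, 0.0000] → [-0.0285, -0.7119, 0.0000, 0.0000, 0.0000, 1.0000]
J3: z=[-0.9925, -0.1219, 0.0000] o=[0.3330, -0.0752, 0.2900] → [-0.1097, 0.8933, -0.7250, -0.9925, -0.1219, 0.0000]
J4: z=[-0.1196, 0.9743, -0.1908] o=[-0.1415, 0.0146, 1.0459] → [0.2442, 0.0767, 0.2387, -0.1196, 0.9743, -0.1908]
q̇ = J⁺·V = [-0.0420, -0.8800, -0.8940, -0.7680]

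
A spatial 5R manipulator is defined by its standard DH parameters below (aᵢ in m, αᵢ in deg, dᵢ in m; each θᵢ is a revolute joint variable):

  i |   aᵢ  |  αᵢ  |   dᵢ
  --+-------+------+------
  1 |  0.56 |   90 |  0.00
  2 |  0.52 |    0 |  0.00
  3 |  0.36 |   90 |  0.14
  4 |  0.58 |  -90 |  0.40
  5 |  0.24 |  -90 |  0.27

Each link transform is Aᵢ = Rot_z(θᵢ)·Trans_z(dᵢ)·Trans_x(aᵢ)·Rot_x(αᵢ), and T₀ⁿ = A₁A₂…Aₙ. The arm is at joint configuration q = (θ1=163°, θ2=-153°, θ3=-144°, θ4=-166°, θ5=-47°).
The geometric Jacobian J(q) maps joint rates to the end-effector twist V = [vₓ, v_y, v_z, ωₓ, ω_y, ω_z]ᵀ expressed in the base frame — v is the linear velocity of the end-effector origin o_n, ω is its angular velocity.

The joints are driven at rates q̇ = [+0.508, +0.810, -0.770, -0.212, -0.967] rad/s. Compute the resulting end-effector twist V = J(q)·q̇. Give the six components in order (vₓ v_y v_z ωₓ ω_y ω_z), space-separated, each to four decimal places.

-0.2399 0.0094 -0.3687 0.5682 0.8493 0.3958

o_n = [-0.5425, -0.1498, -0.7613]
J₁: ẑ×o_n = [0.1498, -0.5425, 0.0000], ω = ẑ
J2: z=[0.2924, 0.9563, 0.0000] o=[-0.5355, 0.1637, 0.0000] → [-0.7281, 0.2226, -0.0850, 0.2924, 0.9563, 0.0000]
J3: z=[0.2924, 0.9563, 0.0000] o=[-0.0925, 0.0283, -0.2361] → [-0.5023, 0.1536, 0.3783, 0.2924, 0.9563, 0.0000]
J4: z=[-0.8521, 0.2605, -0.4540] o=[-0.2078, 0.2099, 0.0847] → [-0.3837, -0.5689, 0.3937, -0.8521, 0.2605, -0.4540]
J5: z=[-0.3887, -0.8958, 0.2156] o=[-0.3453, 0.1053, -0.5983] → [0.2010, -0.1059, -0.0774, -0.3887, -0.8958, 0.2156]
V = J·q̇ = [-0.2399, 0.0094, -0.3687, 0.5682, 0.8493, 0.3958]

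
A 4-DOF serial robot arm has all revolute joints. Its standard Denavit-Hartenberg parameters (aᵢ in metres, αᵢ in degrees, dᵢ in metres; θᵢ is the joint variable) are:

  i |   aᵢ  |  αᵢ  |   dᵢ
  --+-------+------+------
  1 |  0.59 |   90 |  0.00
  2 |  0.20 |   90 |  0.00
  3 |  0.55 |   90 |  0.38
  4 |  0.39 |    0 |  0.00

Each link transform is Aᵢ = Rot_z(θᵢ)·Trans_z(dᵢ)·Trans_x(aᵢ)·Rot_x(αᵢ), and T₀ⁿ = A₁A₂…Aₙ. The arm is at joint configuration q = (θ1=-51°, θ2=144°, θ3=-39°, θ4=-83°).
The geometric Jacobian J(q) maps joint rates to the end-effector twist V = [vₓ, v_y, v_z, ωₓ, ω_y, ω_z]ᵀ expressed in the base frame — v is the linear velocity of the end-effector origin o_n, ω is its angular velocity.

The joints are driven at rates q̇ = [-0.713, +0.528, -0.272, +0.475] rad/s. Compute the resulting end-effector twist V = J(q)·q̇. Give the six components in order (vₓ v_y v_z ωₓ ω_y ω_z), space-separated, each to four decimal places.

0.1899 0.0954 -0.2439 -0.0719 -0.1637 -1.1088

o_n = [0.3227, 0.1991, 0.3848]
J₁: ẑ×o_n = [-0.1991, 0.3227, 0.0000], ω = ẑ
J2: z=[-0.7771, -0.6293, 0.0000] o=[0.3713, -0.4585, 0.0000] → [-0.2421, 0.2990, -0.5417, -0.7771, -0.6293, 0.0000]
J3: z=[0.3699, -0.4568, 0.8090] o=[0.2695, -0.3328, 0.1176] → [-0.5523, -0.0558, 0.2210, 0.3699, -0.4568, 0.8090]
J4: z=[0.9244, 0.0934, -0.3699] o=[0.4614, -0.0198, 0.6762] → [0.0537, 0.3207, 0.2153, 0.9244, 0.0934, -0.3699]
V = J·q̇ = [0.1899, 0.0954, -0.2439, -0.0719, -0.1637, -1.1088]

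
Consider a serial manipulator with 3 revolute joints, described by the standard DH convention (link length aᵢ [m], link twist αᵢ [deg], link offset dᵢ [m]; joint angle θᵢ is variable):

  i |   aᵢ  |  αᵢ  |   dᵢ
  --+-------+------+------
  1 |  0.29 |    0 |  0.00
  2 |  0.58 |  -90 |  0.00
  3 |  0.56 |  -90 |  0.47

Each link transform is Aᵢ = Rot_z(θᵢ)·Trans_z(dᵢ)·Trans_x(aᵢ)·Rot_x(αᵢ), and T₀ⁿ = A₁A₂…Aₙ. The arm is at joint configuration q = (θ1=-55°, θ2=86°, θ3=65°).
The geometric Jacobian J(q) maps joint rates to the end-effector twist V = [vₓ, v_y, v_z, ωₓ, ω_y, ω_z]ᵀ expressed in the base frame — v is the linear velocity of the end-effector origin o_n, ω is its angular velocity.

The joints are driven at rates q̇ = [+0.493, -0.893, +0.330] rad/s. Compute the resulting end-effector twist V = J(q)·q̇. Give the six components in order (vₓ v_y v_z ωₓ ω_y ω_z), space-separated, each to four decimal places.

0.3029 -0.1874 -0.0781 -0.1700 0.2829 -0.4000

o_n = [0.6243, 0.5859, -0.5075]
J₁: ẑ×o_n = [-0.5859, 0.6243, 0.0000], ω = ẑ
J2: z=[0.0000, 0.0000, 1.0000] o=[0.1663, -0.2376, 0.0000] → [-0.8235, 0.4580, 0.0000, 0.0000, 0.0000, 1.0000]
J3: z=[-0.5150, 0.8572, 0.0000] o=[0.6635, 0.0612, 0.0000] → [-0.4350, -0.2614, -0.2367, -0.5150, 0.8572, 0.0000]
V = J·q̇ = [0.3029, -0.1874, -0.0781, -0.1700, 0.2829, -0.4000]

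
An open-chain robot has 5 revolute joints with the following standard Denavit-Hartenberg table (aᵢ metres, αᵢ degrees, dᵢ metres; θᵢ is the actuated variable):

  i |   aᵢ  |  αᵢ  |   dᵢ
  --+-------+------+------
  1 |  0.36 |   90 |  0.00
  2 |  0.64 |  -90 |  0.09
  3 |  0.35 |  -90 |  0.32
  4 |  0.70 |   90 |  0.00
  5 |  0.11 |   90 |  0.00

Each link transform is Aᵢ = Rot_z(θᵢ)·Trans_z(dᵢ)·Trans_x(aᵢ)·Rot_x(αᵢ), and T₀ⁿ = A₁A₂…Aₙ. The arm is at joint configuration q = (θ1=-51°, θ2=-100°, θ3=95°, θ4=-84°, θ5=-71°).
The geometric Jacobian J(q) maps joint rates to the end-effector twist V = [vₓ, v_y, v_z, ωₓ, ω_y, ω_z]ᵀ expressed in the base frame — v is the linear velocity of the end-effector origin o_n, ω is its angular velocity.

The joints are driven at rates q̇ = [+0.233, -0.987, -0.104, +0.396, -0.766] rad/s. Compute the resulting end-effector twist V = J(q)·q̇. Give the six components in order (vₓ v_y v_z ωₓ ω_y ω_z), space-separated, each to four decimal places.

o_n = [1.0688, -0.7727, -0.8783]
J₁: ẑ×o_n = [0.7727, 1.0688, -0.0000], ω = ẑ
J2: z=[-0.7771, -0.6293, 0.0000] o=[0.2266, -0.2798, 0.0000] → [0.5527, -0.6826, 0.9131, -0.7771, -0.6293, 0.0000]
J3: z=[0.6198, -0.7653, -0.1736] o=[0.0867, -0.2500, -0.6303] → [0.0991, -0.0168, 0.4278, 0.6198, -0.7653, -0.1736]
J4: z=[0.0411, -0.1893, 0.9811] o=[0.5593, -0.2796, -0.6558] → [0.5258, 0.5090, 0.0762, 0.0411, -0.1893, 0.9811]
J5: z=[-0.7146, -0.6918, -0.1035] o=[1.0481, -0.7674, -0.7704] → [0.0741, -0.0793, 0.0181, -0.7146, -0.6918, -0.1035]
V = J·q̇ = [-0.2243, 1.1868, -0.9295, 1.2663, 1.1557, 0.7188]

-0.2243 1.1868 -0.9295 1.2663 1.1557 0.7188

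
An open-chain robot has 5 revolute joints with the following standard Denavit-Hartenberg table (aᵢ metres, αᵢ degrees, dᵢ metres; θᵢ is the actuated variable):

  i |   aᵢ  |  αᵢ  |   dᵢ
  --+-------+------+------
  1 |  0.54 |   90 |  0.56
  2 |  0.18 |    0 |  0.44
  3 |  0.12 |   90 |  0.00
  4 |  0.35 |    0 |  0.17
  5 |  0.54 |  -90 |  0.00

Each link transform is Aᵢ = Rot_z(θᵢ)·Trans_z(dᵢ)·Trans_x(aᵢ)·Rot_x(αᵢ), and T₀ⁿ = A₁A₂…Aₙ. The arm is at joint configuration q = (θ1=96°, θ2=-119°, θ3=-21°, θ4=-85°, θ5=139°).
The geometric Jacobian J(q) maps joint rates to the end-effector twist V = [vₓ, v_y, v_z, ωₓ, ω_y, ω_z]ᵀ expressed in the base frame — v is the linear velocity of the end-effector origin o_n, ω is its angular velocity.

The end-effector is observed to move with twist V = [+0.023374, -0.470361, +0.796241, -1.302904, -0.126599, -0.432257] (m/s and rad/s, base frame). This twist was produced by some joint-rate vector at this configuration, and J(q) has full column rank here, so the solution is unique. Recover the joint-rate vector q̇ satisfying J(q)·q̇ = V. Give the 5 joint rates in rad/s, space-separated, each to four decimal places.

-0.4200 -0.9350 -0.3740 -0.4770 0.4610

o_n = [0.5269, 0.0403, 0.2320]
J₁: ẑ×o_n = [-0.0403, 0.5269, 0.0000], ω = ẑ
J2: z=[0.9945, 0.1045, 0.0000] o=[-0.0564, 0.5370, 0.5600] → [-0.0343, 0.3262, -0.5550, 0.9945, 0.1045, 0.0000]
J3: z=[0.9945, 0.1045, 0.0000] o=[0.3903, 0.4962, 0.4026] → [-0.0178, 0.1696, -0.4677, 0.9945, 0.1045, 0.0000]
J4: z=[0.0672, -0.6393, 0.7660] o=[0.3999, 0.4048, 0.3254] → [0.3389, 0.1036, 0.0567, 0.0672, -0.6393, 0.7660]
J5: z=[0.0672, -0.6393, 0.7660] o=[0.0670, 0.2365, 0.4361] → [0.2807, 0.3660, 0.2808, 0.0672, -0.6393, 0.7660]
q̇ = J⁺·V = [-0.4200, -0.9350, -0.3740, -0.4770, 0.4610]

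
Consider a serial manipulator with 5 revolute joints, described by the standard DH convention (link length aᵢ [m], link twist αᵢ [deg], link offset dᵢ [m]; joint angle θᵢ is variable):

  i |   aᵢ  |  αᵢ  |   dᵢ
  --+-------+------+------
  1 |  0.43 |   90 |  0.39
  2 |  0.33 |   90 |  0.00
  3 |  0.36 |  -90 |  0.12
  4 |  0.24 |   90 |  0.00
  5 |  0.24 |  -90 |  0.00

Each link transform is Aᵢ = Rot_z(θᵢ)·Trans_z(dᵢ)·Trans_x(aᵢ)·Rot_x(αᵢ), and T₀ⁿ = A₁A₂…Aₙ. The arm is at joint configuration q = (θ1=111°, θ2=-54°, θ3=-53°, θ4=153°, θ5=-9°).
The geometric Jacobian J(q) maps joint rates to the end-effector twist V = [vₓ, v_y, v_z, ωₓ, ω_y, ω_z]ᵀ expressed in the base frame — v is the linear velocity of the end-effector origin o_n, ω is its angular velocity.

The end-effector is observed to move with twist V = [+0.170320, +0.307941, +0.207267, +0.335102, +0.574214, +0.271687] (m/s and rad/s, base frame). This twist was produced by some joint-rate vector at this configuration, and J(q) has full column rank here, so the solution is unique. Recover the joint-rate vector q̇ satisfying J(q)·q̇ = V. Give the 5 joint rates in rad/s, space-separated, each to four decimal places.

o_n = [-0.2096, 0.6281, 0.2357]
J₁: ẑ×o_n = [-0.6281, -0.2096, 0.0000], ω = ẑ
J2: z=[0.9336, 0.3584, 0.0000] o=[-0.1541, 0.4014, 0.3900] → [-0.0553, 0.1440, 0.2315, 0.9336, 0.3584, 0.0000]
J3: z=[0.2899, -0.7553, -0.5878] o=[-0.2236, 0.5825, 0.1230] → [-0.0584, -0.0409, 0.0238, 0.2899, -0.7553, -0.5878]
J4: z=[0.3936, 0.6539, -0.6461] o=[-0.5029, 0.5077, -0.1228] → [0.3122, -0.3306, -0.1444, 0.3936, 0.6539, -0.6461]
J5: z=[-0.6544, 0.6930, 0.3027] o=[-0.3479, 0.5806, 0.0454] → [0.1175, 0.1664, -0.1269, -0.6544, 0.6930, 0.3027]
q̇ = J⁺·V = [-0.4570, 0.6490, -0.9680, -0.3540, -0.2280]

-0.4570 0.6490 -0.9680 -0.3540 -0.2280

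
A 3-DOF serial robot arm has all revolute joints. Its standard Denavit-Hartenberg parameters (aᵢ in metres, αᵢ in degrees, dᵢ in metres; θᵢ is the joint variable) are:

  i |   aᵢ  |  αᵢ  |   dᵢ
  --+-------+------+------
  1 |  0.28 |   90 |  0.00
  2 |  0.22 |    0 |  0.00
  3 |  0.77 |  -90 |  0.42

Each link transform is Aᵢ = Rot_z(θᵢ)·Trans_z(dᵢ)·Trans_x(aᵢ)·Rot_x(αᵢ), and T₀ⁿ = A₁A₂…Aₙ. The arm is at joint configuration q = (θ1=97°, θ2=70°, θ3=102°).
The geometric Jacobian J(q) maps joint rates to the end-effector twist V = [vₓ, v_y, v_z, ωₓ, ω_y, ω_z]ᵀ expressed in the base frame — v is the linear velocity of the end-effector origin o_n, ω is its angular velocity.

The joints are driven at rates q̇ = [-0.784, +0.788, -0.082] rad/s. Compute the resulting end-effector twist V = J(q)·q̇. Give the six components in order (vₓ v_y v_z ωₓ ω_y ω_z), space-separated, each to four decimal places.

-0.2477 -0.6025 -0.4790 0.7007 0.0860 -0.7840

o_n = [0.4665, -0.3530, 0.3139]
J₁: ẑ×o_n = [0.3530, 0.4665, -0.0000], ω = ẑ
J2: z=[0.9925, 0.1219, 0.0000] o=[-0.0341, 0.2779, 0.0000] → [0.0383, -0.3116, -0.6873, 0.9925, 0.1219, 0.0000]
J3: z=[0.9925, 0.1219, 0.0000] o=[-0.0433, 0.3526, 0.2067] → [0.0131, -0.1064, -0.7625, 0.9925, 0.1219, 0.0000]
V = J·q̇ = [-0.2477, -0.6025, -0.4790, 0.7007, 0.0860, -0.7840]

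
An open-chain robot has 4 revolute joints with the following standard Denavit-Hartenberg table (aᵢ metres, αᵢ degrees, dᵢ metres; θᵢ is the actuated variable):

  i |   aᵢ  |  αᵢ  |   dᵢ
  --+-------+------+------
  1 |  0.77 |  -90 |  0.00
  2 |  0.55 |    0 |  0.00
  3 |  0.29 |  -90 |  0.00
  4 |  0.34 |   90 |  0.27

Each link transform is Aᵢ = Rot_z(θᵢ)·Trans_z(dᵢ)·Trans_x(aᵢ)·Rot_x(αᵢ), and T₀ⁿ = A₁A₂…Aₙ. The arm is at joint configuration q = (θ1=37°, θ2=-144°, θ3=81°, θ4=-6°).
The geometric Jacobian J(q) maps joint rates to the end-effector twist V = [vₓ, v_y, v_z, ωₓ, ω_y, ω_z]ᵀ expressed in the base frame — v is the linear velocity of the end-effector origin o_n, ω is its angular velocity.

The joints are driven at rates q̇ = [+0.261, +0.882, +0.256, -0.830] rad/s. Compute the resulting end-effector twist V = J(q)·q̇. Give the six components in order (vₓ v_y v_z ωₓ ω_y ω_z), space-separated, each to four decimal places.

o_n = [0.6581, 0.5404, 0.7604]
J₁: ẑ×o_n = [-0.5404, 0.6581, 0.0000], ω = ẑ
J2: z=[-0.6018, 0.7986, 0.0000] o=[0.6149, 0.4634, 0.0000] → [0.6073, 0.4576, -0.0808, -0.6018, 0.7986, 0.0000]
J3: z=[-0.6018, 0.7986, 0.0000] o=[0.2596, 0.1956, 0.3233] → [0.3491, 0.2631, -0.5257, -0.6018, 0.7986, 0.0000]
J4: z=[0.7116, 0.5362, -0.4540] o=[0.3647, 0.2748, 0.5817] → [0.2164, -0.2603, 0.0317, 0.7116, 0.5362, -0.4540]
V = J·q̇ = [0.3043, 0.8588, -0.2321, -1.2755, 0.4638, 0.6378]

0.3043 0.8588 -0.2321 -1.2755 0.4638 0.6378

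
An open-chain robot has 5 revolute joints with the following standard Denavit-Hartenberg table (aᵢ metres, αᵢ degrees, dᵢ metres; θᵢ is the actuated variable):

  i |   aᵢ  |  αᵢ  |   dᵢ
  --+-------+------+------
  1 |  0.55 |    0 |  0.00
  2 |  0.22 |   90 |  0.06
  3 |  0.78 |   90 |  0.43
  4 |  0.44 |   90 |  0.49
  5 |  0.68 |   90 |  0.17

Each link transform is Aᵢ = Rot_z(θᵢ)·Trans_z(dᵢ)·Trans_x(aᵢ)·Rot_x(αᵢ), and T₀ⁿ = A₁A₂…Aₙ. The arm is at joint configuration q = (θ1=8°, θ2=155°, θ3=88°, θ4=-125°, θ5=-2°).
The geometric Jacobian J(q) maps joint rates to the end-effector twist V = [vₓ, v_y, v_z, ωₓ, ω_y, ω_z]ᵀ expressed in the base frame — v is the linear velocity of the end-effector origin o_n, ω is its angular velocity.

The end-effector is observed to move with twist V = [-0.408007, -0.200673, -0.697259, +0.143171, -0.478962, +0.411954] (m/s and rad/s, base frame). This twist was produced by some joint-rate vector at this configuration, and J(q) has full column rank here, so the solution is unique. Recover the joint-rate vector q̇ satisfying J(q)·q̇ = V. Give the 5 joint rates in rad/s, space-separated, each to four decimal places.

0.6860 0.5220 -0.9800 -0.2490 0.9830

o_n = [-0.2252, -0.0955, 0.0423]
J₁: ẑ×o_n = [0.0955, -0.2252, 0.0000], ω = ẑ
J2: z=[0.0000, 0.0000, 1.0000] o=[0.5446, 0.0765, 0.0000] → [0.1720, -0.7699, 0.0000, 0.0000, 0.0000, 1.0000]
J3: z=[0.2924, 0.9563, 0.0000] o=[0.3343, 0.1409, 0.0600] → [-0.0169, 0.0052, 0.4659, 0.2924, 0.9563, 0.0000]
J4: z=[-0.9557, 0.2922, -0.0349] o=[0.4339, 0.5600, 0.8395] → [-0.2558, -0.7389, 0.8191, -0.9557, 0.2922, -0.0349]
J5: z=[0.1950, 0.5402, -0.8187] o=[-0.1313, 0.3560, 0.5702] → [-0.6547, 0.1798, -0.0373, 0.1950, 0.5402, -0.8187]
q̇ = J⁺·V = [0.6860, 0.5220, -0.9800, -0.2490, 0.9830]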